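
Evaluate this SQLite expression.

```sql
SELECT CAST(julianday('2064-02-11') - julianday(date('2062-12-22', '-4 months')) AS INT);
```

Adding -4 months to 2062-12-22 gives 2062-08-22.
9 days remain in August 2062 after the 22nd (31 − 22).
Full months from September 2062 through January 2064 contribute their day counts.
Then 11 days into February 2064.
Total: 9 + 30 + 31 + 30 + 31 + 31 + 28 + 31 + 30 + 31 + 30 + 31 + 31 + 30 + 31 + 30 + 31 + 31 + 11 = 538.

538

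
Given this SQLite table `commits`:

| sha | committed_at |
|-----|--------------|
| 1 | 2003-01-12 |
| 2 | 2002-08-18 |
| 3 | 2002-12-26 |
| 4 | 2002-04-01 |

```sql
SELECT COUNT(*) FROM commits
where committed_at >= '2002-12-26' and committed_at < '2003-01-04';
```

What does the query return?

Rows in [2002-12-26, 2003-01-04): 2002-12-26 → 1 row.

1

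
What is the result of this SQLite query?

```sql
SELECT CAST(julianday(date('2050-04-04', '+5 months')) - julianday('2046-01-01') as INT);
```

1707

Adding +5 months to 2050-04-04 gives 2050-09-04.
30 days remain in January 2046 after the 1st (31 − 1).
Full months from February 2046 through August 2050 contribute their day counts.
Then 4 days into September 2050.
Total: 30 + 28 + 31 + 30 + 31 + 30 + 31 + 31 + 30 + 31 + 30 + 31 + 31 + 28 + 31 + 30 + 31 + 30 + 31 + 31 + 30 + 31 + 30 + 31 + 31 + 29 + 31 + 30 + 31 + 30 + 31 + 31 + 30 + 31 + 30 + 31 + 31 + 28 + 31 + 30 + 31 + 30 + 31 + 31 + 30 + 31 + 30 + 31 + 31 + 28 + 31 + 30 + 31 + 30 + 31 + 31 + 4 = 1707.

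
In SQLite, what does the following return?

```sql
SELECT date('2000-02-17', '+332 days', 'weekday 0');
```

Applying '+332 days' to 2000-02-17: counting 332 days forward gives 2001-01-14.
`weekday 0` advances to the next Sunday; 2001-01-14 is already a Sunday, so it stays at 2001-01-14.

2001-01-14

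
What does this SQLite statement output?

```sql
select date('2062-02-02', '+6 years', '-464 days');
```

Adding +6 years to 2062-02-02 gives 2068-02-02.
Applying '-464 days' to 2068-02-02: counting 464 days back gives 2066-10-26.

2066-10-26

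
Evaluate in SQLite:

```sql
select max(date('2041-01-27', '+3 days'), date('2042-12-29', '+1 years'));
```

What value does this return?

date('2041-01-27', '+3 days') → 2041-01-30.
date('2042-12-29', '+1 years') → 2043-12-29.
Later of the two is 2043-12-29.

2043-12-29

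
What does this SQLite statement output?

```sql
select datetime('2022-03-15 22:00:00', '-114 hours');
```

2022-03-11 04:00:00

-114 hours from 2022-03-15 22:00:00 is 2022-03-11 04:00:00 (crosses midnight).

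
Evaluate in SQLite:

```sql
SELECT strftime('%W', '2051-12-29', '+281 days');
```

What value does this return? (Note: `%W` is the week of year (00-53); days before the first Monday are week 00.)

First apply '+281 days': 2051-12-29 → 2052-10-05.
2052-10-05 is a Saturday. SQLite's %W counts Mondays since the year started; the result is 40.

40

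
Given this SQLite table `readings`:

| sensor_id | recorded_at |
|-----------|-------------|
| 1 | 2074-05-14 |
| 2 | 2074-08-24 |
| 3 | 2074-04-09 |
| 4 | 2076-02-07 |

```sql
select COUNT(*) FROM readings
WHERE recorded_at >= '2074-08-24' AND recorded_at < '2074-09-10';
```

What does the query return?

Rows in [2074-08-24, 2074-09-10): 2074-08-24 → 1 row.

1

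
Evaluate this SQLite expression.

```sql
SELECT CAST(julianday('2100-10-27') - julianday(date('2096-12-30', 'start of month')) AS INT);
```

`start of month` rewinds 2096-12-30 to 2096-12-01.
30 days remain in December 2096 after the 1st (31 − 1).
Full months from January 2097 through September 2100 contribute their day counts.
Then 27 days into October 2100.
Total: 30 + 31 + 28 + 31 + 30 + 31 + 30 + 31 + 31 + 30 + 31 + 30 + 31 + 31 + 28 + 31 + 30 + 31 + 30 + 31 + 31 + 30 + 31 + 30 + 31 + 31 + 28 + 31 + 30 + 31 + 30 + 31 + 31 + 30 + 31 + 30 + 31 + 31 + 28 + 31 + 30 + 31 + 30 + 31 + 31 + 30 + 27 = 1425.

1425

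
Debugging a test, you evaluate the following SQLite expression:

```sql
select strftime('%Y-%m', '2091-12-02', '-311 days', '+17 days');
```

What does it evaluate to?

2091-02

First apply '-311 days', '+17 days': 2091-12-02 → 2091-02-11.
`%Y-%m` extracts the year-month: 2091-02.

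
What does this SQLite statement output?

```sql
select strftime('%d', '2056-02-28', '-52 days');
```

First apply '-52 days': 2056-02-28 → 2056-01-07.
`%d` extracts the 2-digit day of month: 07.

07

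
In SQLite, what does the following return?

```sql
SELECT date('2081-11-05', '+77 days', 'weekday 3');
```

2082-01-21

Applying '+77 days' to 2081-11-05: counting 77 days forward gives 2082-01-21.
`weekday 3` advances to the next Wednesday; 2082-01-21 is already a Wednesday, so it stays at 2082-01-21.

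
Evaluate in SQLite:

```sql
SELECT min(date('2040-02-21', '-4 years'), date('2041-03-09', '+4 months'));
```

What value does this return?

date('2040-02-21', '-4 years') → 2036-02-21.
date('2041-03-09', '+4 months') → 2041-07-09.
Earlier of the two is 2036-02-21.

2036-02-21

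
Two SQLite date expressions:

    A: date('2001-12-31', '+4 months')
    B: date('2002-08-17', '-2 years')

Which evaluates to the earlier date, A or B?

B

A = 2002-05-01.
B = 2000-08-17.
B is earlier.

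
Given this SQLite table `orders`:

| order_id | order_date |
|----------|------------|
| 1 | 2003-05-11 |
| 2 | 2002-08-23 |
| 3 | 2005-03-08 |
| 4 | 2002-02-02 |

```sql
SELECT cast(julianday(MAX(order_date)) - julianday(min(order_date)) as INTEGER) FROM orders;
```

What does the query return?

1130

MIN = 2002-02-02, MAX = 2005-03-08.
26 days remain in February 2002 after the 2nd (28 − 2).
Full months from March 2002 through February 2005 contribute their day counts.
Then 8 days into March 2005.
Total: 26 + 31 + 30 + 31 + 30 + 31 + 31 + 30 + 31 + 30 + 31 + 31 + 28 + 31 + 30 + 31 + 30 + 31 + 31 + 30 + 31 + 30 + 31 + 31 + 29 + 31 + 30 + 31 + 30 + 31 + 31 + 30 + 31 + 30 + 31 + 31 + 28 + 8 = 1130.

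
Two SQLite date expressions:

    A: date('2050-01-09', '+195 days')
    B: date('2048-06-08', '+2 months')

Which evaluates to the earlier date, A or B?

A = 2050-07-23.
B = 2048-08-08.
B is earlier.

B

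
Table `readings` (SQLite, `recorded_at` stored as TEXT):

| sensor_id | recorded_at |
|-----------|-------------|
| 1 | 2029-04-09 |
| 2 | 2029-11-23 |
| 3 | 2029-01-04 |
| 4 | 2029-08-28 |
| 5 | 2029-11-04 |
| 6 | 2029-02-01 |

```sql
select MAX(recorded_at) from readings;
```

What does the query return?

MAX over {2029-01-04, 2029-02-01, 2029-04-09, 2029-08-28, 2029-11-04, 2029-11-23}.

2029-11-23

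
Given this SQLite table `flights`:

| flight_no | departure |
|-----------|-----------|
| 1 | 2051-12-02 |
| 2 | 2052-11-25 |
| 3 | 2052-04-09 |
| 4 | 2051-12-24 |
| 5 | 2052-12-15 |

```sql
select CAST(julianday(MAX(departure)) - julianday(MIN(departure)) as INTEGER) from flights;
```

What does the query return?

379

MIN = 2051-12-02, MAX = 2052-12-15.
29 days remain in December 2051 after the 2nd (31 − 2).
Full months from January 2052 through November 2052 contribute their day counts.
Then 15 days into December 2052.
Total: 29 + 31 + 29 + 31 + 30 + 31 + 30 + 31 + 31 + 30 + 31 + 30 + 15 = 379.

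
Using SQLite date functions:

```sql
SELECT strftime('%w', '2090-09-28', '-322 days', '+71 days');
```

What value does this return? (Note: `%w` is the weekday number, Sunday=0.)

5

First apply '-322 days', '+71 days': 2090-09-28 → 2090-01-20.
2090-01-20 is a Friday; with Sunday=0 that is 5.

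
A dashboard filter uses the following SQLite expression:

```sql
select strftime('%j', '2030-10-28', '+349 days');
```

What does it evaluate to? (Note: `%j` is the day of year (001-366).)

First apply '+349 days': 2030-10-28 → 2031-10-12.
Day-of-year for 2031-10-12: days since 2031-01-01 inclusive = 285, zero-padded to 285.

285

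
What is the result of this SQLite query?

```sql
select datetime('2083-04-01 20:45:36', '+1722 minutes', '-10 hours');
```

1722 minutes = 28h 42m; +1722 minutes from 2083-04-01 20:45:36 is 2083-04-03 01:27:36 (crosses midnight).
-10 hours from 2083-04-03 01:27:36 is 2083-04-02 15:27:36 (crosses midnight).

2083-04-02 15:27:36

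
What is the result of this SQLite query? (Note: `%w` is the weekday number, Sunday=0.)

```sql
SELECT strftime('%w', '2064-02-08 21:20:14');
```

5

2064-02-08 is a Friday; with Sunday=0 that is 5.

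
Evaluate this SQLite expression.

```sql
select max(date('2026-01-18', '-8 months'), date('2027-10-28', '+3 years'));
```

date('2026-01-18', '-8 months') → 2025-05-18.
date('2027-10-28', '+3 years') → 2030-10-28.
Later of the two is 2030-10-28.

2030-10-28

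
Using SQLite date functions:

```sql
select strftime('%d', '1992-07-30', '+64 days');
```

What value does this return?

First apply '+64 days': 1992-07-30 → 1992-10-02.
`%d` extracts the 2-digit day of month: 02.

02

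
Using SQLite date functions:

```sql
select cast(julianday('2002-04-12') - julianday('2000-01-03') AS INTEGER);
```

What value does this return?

830

28 days remain in January 2000 after the 3rd (31 − 3).
Full months from February 2000 through March 2002 contribute their day counts.
Then 12 days into April 2002.
Total: 28 + 29 + 31 + 30 + 31 + 30 + 31 + 31 + 30 + 31 + 30 + 31 + 31 + 28 + 31 + 30 + 31 + 30 + 31 + 31 + 30 + 31 + 30 + 31 + 31 + 28 + 31 + 12 = 830.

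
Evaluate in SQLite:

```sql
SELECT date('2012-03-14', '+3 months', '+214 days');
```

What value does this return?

2013-01-14

Adding +3 months to 2012-03-14 gives 2012-06-14.
Applying '+214 days' to 2012-06-14: counting 214 days forward gives 2013-01-14.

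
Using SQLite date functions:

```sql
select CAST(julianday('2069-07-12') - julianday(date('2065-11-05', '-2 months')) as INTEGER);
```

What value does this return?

Adding -2 months to 2065-11-05 gives 2065-09-05.
25 days remain in September 2065 after the 5th (30 − 5).
Full months from October 2065 through June 2069 contribute their day counts.
Then 12 days into July 2069.
Total: 25 + 31 + 30 + 31 + 31 + 28 + 31 + 30 + 31 + 30 + 31 + 31 + 30 + 31 + 30 + 31 + 31 + 28 + 31 + 30 + 31 + 30 + 31 + 31 + 30 + 31 + 30 + 31 + 31 + 29 + 31 + 30 + 31 + 30 + 31 + 31 + 30 + 31 + 30 + 31 + 31 + 28 + 31 + 30 + 31 + 30 + 12 = 1406.

1406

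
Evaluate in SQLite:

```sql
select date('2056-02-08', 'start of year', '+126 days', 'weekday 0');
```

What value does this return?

2056-05-07

`start of year` rewinds 2056-02-08 to 2056-01-01.
Applying '+126 days' to 2056-01-01: counting 126 days forward gives 2056-05-06.
`weekday 0` advances to the next Sunday; 2056-05-06 is a Saturday, so it moves forward to 2056-05-07.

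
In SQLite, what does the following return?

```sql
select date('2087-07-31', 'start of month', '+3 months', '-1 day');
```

2087-09-30

`start of month` rewinds 2087-07-31 to 2087-07-01.
Adding +3 months to 2087-07-01 gives 2087-10-01.
Going back 1 day from 2087-10-01 reaches 2087-09-30 (last day of September, 30 days).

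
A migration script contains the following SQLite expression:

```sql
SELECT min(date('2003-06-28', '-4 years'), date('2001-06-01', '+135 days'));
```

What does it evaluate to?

date('2003-06-28', '-4 years') → 1999-06-28.
date('2001-06-01', '+135 days') → 2001-10-14.
Earlier of the two is 1999-06-28.

1999-06-28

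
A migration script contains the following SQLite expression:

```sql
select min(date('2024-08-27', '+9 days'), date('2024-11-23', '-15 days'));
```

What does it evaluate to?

date('2024-08-27', '+9 days') → 2024-09-05.
date('2024-11-23', '-15 days') → 2024-11-08.
Earlier of the two is 2024-09-05.

2024-09-05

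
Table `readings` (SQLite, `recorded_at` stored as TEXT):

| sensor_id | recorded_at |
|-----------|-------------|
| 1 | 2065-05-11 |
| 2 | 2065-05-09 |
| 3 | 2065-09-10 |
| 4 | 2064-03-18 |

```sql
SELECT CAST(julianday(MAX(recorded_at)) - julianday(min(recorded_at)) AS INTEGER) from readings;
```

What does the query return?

541

MIN = 2064-03-18, MAX = 2065-09-10.
13 days remain in March 2064 after the 18th (31 − 18).
Full months from April 2064 through August 2065 contribute their day counts.
Then 10 days into September 2065.
Total: 13 + 30 + 31 + 30 + 31 + 31 + 30 + 31 + 30 + 31 + 31 + 28 + 31 + 30 + 31 + 30 + 31 + 31 + 10 = 541.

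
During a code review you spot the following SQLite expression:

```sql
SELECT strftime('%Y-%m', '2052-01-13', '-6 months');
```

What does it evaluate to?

First apply '-6 months': 2052-01-13 → 2051-07-13.
`%Y-%m` extracts the year-month: 2051-07.

2051-07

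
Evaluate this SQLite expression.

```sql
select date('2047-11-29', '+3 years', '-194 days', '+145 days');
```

2050-10-11

Adding +3 years to 2047-11-29 gives 2050-11-29.
Applying '-194 days' to 2050-11-29: counting 194 days back gives 2050-05-19.
Applying '+145 days' to 2050-05-19: counting 145 days forward gives 2050-10-11.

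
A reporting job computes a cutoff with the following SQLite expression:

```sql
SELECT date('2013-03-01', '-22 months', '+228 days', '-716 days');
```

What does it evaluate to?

Adding -22 months to 2013-03-01 gives 2011-05-01.
Applying '+228 days' to 2011-05-01: counting 228 days forward gives 2011-12-15.
Applying '-716 days' to 2011-12-15: counting 716 days back gives 2009-12-29.

2009-12-29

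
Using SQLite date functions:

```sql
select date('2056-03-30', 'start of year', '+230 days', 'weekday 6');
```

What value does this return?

2056-08-19

`start of year` rewinds 2056-03-30 to 2056-01-01.
Applying '+230 days' to 2056-01-01: counting 230 days forward gives 2056-08-18.
`weekday 6` advances to the next Saturday; 2056-08-18 is a Friday, so it moves forward to 2056-08-19.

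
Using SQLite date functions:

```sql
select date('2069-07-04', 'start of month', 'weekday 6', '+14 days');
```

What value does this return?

2069-07-20

`start of month` rewinds 2069-07-04 to 2069-07-01.
`weekday 6` advances to the next Saturday; 2069-07-01 is a Monday, so it moves forward to 2069-07-06.
Advancing 14 more days within July lands on 2069-07-20.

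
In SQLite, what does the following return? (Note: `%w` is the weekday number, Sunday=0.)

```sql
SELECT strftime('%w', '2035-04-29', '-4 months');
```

5

First apply '-4 months': 2035-04-29 → 2034-12-29.
2034-12-29 is a Friday; with Sunday=0 that is 5.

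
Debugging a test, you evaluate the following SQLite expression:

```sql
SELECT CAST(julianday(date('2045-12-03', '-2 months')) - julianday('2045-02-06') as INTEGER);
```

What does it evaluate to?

Adding -2 months to 2045-12-03 gives 2045-10-03.
22 days remain in February 2045 after the 6th (28 − 6).
Full months from March 2045 through September 2045 contribute their day counts.
Then 3 days into October 2045.
Total: 22 + 31 + 30 + 31 + 30 + 31 + 31 + 30 + 3 = 239.

239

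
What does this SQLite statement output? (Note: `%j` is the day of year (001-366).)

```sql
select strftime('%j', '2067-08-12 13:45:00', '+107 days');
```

First apply '+107 days': 2067-08-12 13:45:00 → 2067-11-27 13:45:00.
Day-of-year for 2067-11-27: days since 2067-01-01 inclusive = 331, zero-padded to 331.

331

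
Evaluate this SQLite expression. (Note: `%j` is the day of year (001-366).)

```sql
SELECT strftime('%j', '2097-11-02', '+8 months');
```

183

First apply '+8 months': 2097-11-02 → 2098-07-02.
Day-of-year for 2098-07-02: days since 2098-01-01 inclusive = 183, zero-padded to 183.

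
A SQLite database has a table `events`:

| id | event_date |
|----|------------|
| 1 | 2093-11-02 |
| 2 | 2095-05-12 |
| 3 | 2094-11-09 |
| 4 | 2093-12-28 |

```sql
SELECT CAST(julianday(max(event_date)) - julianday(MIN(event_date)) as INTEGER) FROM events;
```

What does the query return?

556

MIN = 2093-11-02, MAX = 2095-05-12.
28 days remain in November 2093 after the 2nd (30 − 2).
Full months from December 2093 through April 2095 contribute their day counts.
Then 12 days into May 2095.
Total: 28 + 31 + 31 + 28 + 31 + 30 + 31 + 30 + 31 + 31 + 30 + 31 + 30 + 31 + 31 + 28 + 31 + 30 + 12 = 556.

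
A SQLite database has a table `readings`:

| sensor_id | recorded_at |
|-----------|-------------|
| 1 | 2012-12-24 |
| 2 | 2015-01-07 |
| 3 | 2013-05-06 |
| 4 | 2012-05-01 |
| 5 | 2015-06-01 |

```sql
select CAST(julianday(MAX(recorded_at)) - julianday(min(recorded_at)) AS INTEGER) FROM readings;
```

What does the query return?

1126

MIN = 2012-05-01, MAX = 2015-06-01.
30 days remain in May 2012 after the 1st (31 − 1).
Full months from June 2012 through May 2015 contribute their day counts.
Then 1 day into June 2015.
Total: 30 + 30 + 31 + 31 + 30 + 31 + 30 + 31 + 31 + 28 + 31 + 30 + 31 + 30 + 31 + 31 + 30 + 31 + 30 + 31 + 31 + 28 + 31 + 30 + 31 + 30 + 31 + 31 + 30 + 31 + 30 + 31 + 31 + 28 + 31 + 30 + 31 + 1 = 1126.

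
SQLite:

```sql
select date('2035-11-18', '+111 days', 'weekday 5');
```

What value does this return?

2036-03-14

Applying '+111 days' to 2035-11-18: counting 111 days forward gives 2036-03-08.
`weekday 5` advances to the next Friday; 2036-03-08 is a Saturday, so it moves forward to 2036-03-14.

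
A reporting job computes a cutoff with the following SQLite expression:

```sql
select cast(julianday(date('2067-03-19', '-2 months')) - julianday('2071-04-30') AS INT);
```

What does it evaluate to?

Adding -2 months to 2067-03-19 gives 2067-01-19.
12 days remain in January 2067 after the 19th (31 − 19).
Full months from February 2067 through March 2071 contribute their day counts.
Then 30 days into April 2071.
Total: 12 + 28 + 31 + 30 + 31 + 30 + 31 + 31 + 30 + 31 + 30 + 31 + 31 + 29 + 31 + 30 + 31 + 30 + 31 + 31 + 30 + 31 + 30 + 31 + 31 + 28 + 31 + 30 + 31 + 30 + 31 + 31 + 30 + 31 + 30 + 31 + 31 + 28 + 31 + 30 + 31 + 30 + 31 + 31 + 30 + 31 + 30 + 31 + 31 + 28 + 31 + 30 = 1562.
The subtraction is earlier − later, so the result is −1562 → -1562.

-1562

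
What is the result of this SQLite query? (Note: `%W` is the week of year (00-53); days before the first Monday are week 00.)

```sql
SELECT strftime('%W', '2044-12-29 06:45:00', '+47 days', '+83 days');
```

19

First apply '+47 days', '+83 days': 2044-12-29 06:45:00 → 2045-05-08 06:45:00.
2045-05-08 is a Monday. SQLite's %W counts Mondays since the year started; the result is 19.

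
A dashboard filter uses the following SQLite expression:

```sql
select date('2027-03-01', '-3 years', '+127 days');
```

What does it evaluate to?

2024-07-06

Adding -3 years to 2027-03-01 gives 2024-03-01.
Applying '+127 days' to 2024-03-01: counting 127 days forward gives 2024-07-06.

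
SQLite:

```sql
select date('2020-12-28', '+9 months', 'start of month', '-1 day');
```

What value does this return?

Adding +9 months to 2020-12-28 gives 2021-09-28.
`start of month` rewinds 2021-09-28 to 2021-09-01.
Going back 1 day from 2021-09-01 reaches 2021-08-31 (last day of August, 31 days).

2021-08-31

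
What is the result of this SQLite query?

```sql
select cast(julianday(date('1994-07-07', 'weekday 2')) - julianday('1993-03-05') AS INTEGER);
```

`weekday 2` advances to the next Tuesday; 1994-07-07 is a Thursday, so it moves forward to 1994-07-12.
26 days remain in March 1993 after the 5th (31 − 5).
Full months from April 1993 through June 1994 contribute their day counts.
Then 12 days into July 1994.
Total: 26 + 30 + 31 + 30 + 31 + 31 + 30 + 31 + 30 + 31 + 31 + 28 + 31 + 30 + 31 + 30 + 12 = 494.

494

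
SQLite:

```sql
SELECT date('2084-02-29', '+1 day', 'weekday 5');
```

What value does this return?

February 2084 has 29 days; 0 remain after the 29th, so 1 days reach 2084-03-01.
`weekday 5` advances to the next Friday; 2084-03-01 is a Wednesday, so it moves forward to 2084-03-03.

2084-03-03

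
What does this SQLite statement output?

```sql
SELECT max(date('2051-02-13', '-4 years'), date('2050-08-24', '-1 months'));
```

date('2051-02-13', '-4 years') → 2047-02-13.
date('2050-08-24', '-1 months') → 2050-07-24.
Later of the two is 2050-07-24.

2050-07-24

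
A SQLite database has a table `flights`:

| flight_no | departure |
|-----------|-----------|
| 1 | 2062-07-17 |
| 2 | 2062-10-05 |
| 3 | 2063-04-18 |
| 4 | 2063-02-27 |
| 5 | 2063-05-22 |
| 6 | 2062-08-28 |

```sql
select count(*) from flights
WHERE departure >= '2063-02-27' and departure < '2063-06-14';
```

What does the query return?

Rows in [2063-02-27, 2063-06-14): 2063-04-18, 2063-02-27, 2063-05-22 → 3 rows.

3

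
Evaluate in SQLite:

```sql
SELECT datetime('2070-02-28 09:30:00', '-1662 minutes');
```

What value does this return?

2070-02-27 05:48:00

1662 minutes = 27h 42m; -1662 minutes from 2070-02-28 09:30:00 is 2070-02-27 05:48:00 (crosses midnight).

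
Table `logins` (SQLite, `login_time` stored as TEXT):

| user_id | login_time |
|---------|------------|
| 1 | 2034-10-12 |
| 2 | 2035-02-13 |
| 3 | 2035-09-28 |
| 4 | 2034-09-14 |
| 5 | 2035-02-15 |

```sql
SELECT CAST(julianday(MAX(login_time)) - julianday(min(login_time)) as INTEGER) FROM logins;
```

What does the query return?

379

MIN = 2034-09-14, MAX = 2035-09-28.
16 days remain in September 2034 after the 14th (30 − 14).
Full months from October 2034 through August 2035 contribute their day counts.
Then 28 days into September 2035.
Total: 16 + 31 + 30 + 31 + 31 + 28 + 31 + 30 + 31 + 30 + 31 + 31 + 28 = 379.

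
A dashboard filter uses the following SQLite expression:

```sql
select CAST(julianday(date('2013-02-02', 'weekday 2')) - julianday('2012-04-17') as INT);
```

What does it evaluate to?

`weekday 2` advances to the next Tuesday; 2013-02-02 is a Saturday, so it moves forward to 2013-02-05.
13 days remain in April 2012 after the 17th (30 − 17).
Full months from May 2012 through January 2013 contribute their day counts.
Then 5 days into February 2013.
Total: 13 + 31 + 30 + 31 + 31 + 30 + 31 + 30 + 31 + 31 + 5 = 294.

294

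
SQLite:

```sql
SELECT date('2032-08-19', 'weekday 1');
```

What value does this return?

2032-08-23

`weekday 1` advances to the next Monday; 2032-08-19 is a Thursday, so it moves forward to 2032-08-23.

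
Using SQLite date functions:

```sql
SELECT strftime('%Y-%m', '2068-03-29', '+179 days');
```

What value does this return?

First apply '+179 days': 2068-03-29 → 2068-09-24.
`%Y-%m` extracts the year-month: 2068-09.

2068-09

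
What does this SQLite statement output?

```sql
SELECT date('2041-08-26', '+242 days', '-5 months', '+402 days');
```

2043-01-01

Applying '+242 days' to 2041-08-26: counting 242 days forward gives 2042-04-25.
Adding -5 months to 2042-04-25 gives 2041-11-25.
Applying '+402 days' to 2041-11-25: counting 402 days forward gives 2043-01-01.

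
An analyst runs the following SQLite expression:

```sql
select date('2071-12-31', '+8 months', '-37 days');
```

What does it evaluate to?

2072-07-25

Adding +8 months to 2071-12-31 gives 2072-08-31.
Going back 31 days from 2072-08-31 reaches 2072-07-31 (last day of July, 31 days).
Going back 6 days within July lands on 2072-07-25.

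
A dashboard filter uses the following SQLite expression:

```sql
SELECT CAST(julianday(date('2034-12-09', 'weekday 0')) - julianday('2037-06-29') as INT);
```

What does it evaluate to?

-932

`weekday 0` advances to the next Sunday; 2034-12-09 is a Saturday, so it moves forward to 2034-12-10.
21 days remain in December 2034 after the 10th (31 − 10).
Full months from January 2035 through May 2037 contribute their day counts.
Then 29 days into June 2037.
Total: 21 + 31 + 28 + 31 + 30 + 31 + 30 + 31 + 31 + 30 + 31 + 30 + 31 + 31 + 29 + 31 + 30 + 31 + 30 + 31 + 31 + 30 + 31 + 30 + 31 + 31 + 28 + 31 + 30 + 31 + 29 = 932.
The subtraction is earlier − later, so the result is −932 → -932.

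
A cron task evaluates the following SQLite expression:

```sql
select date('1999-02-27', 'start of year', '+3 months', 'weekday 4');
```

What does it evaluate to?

1999-04-01

`start of year` rewinds 1999-02-27 to 1999-01-01.
Adding +3 months to 1999-01-01 gives 1999-04-01.
`weekday 4` advances to the next Thursday; 1999-04-01 is already a Thursday, so it stays at 1999-04-01.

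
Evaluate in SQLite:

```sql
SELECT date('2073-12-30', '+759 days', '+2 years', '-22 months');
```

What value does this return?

Applying '+759 days' to 2073-12-30: counting 759 days forward gives 2076-01-28.
Adding +2 years to 2076-01-28 gives 2078-01-28.
Adding -22 months to 2078-01-28 gives 2076-03-28.

2076-03-28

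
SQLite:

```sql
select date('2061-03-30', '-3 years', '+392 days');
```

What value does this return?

2059-04-26

Adding -3 years to 2061-03-30 gives 2058-03-30.
Applying '+392 days' to 2058-03-30: counting 392 days forward gives 2059-04-26.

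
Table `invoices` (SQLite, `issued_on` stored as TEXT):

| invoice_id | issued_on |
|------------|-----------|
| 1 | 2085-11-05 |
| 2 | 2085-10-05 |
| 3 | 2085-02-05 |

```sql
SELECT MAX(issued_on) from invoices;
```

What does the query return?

MAX over {2085-02-05, 2085-10-05, 2085-11-05}.

2085-11-05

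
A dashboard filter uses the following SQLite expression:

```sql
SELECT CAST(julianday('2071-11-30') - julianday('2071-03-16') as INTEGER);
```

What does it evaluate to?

15 days remain in March 2071 after the 16th (31 − 16).
Full months from April 2071 through October 2071 contribute their day counts.
Then 30 days into November 2071.
Total: 15 + 30 + 31 + 30 + 31 + 31 + 30 + 31 + 30 = 259.

259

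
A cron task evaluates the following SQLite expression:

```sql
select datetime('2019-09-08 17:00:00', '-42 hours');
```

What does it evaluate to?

-42 hours from 2019-09-08 17:00:00 is 2019-09-06 23:00:00 (crosses midnight).

2019-09-06 23:00:00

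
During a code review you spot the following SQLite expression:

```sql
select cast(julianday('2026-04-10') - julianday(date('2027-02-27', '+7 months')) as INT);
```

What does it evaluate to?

Adding +7 months to 2027-02-27 gives 2027-09-27.
20 days remain in April 2026 after the 10th (30 − 10).
Full months from May 2026 through August 2027 contribute their day counts.
Then 27 days into September 2027.
Total: 20 + 31 + 30 + 31 + 31 + 30 + 31 + 30 + 31 + 31 + 28 + 31 + 30 + 31 + 30 + 31 + 31 + 27 = 535.
The subtraction is earlier − later, so the result is −535 → -535.

-535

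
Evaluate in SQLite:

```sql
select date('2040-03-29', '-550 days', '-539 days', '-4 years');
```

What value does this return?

2033-04-05

Applying '-550 days' to 2040-03-29: counting 550 days back gives 2038-09-26.
Applying '-539 days' to 2038-09-26: counting 539 days back gives 2037-04-05.
Adding -4 years to 2037-04-05 gives 2033-04-05.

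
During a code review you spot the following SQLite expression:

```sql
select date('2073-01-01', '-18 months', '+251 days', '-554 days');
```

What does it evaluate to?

Adding -18 months to 2073-01-01 gives 2071-07-01.
Applying '+251 days' to 2071-07-01: counting 251 days forward gives 2072-03-08.
Applying '-554 days' to 2072-03-08: counting 554 days back gives 2070-09-01.

2070-09-01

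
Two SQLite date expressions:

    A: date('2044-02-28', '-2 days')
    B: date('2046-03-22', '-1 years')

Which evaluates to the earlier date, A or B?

A

A = 2044-02-26.
B = 2045-03-22.
A is earlier.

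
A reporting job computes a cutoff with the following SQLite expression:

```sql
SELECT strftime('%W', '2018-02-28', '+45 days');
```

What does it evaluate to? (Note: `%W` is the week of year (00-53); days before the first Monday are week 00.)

15

First apply '+45 days': 2018-02-28 → 2018-04-14.
2018-04-14 is a Saturday. SQLite's %W counts Mondays since the year started; the result is 15.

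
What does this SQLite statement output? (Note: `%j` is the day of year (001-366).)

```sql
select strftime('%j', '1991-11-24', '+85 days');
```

048

First apply '+85 days': 1991-11-24 → 1992-02-17.
Day-of-year for 1992-02-17: days since 1992-01-01 inclusive = 48, zero-padded to 048.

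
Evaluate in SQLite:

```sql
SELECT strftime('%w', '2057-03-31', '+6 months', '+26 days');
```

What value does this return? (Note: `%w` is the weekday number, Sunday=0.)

6

First apply '+6 months', '+26 days': 2057-03-31 → 2057-10-27.
2057-10-27 is a Saturday; with Sunday=0 that is 6.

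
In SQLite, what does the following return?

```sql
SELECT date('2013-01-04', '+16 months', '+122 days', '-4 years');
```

2010-09-03

Adding +16 months to 2013-01-04 gives 2014-05-04.
Applying '+122 days' to 2014-05-04: counting 122 days forward gives 2014-09-03.
Adding -4 years to 2014-09-03 gives 2010-09-03.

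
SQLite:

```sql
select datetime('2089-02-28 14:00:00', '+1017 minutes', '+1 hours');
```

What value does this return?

2089-03-01 07:57:00

1017 minutes = 16h 57m; +1017 minutes from 2089-02-28 14:00:00 is 2089-03-01 06:57:00 (crosses midnight).
+1 hours from 2089-03-01 06:57:00 is 2089-03-01 07:57:00.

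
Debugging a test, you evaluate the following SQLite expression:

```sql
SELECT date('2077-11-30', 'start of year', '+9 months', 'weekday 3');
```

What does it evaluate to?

2077-10-06

`start of year` rewinds 2077-11-30 to 2077-01-01.
Adding +9 months to 2077-01-01 gives 2077-10-01.
`weekday 3` advances to the next Wednesday; 2077-10-01 is a Friday, so it moves forward to 2077-10-06.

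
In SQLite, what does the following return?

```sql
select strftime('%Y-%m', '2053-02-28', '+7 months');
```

First apply '+7 months': 2053-02-28 → 2053-09-28.
`%Y-%m` extracts the year-month: 2053-09.

2053-09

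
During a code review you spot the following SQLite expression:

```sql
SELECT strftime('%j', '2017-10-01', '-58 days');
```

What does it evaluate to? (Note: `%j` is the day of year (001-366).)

First apply '-58 days': 2017-10-01 → 2017-08-04.
Day-of-year for 2017-08-04: days since 2017-01-01 inclusive = 216, zero-padded to 216.

216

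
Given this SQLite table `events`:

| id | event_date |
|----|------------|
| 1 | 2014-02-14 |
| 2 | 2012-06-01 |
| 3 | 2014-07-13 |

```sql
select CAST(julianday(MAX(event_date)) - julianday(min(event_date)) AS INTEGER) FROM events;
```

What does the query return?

772

MIN = 2012-06-01, MAX = 2014-07-13.
29 days remain in June 2012 after the 1st (30 − 1).
Full months from July 2012 through June 2014 contribute their day counts.
Then 13 days into July 2014.
Total: 29 + 31 + 31 + 30 + 31 + 30 + 31 + 31 + 28 + 31 + 30 + 31 + 30 + 31 + 31 + 30 + 31 + 30 + 31 + 31 + 28 + 31 + 30 + 31 + 30 + 13 = 772.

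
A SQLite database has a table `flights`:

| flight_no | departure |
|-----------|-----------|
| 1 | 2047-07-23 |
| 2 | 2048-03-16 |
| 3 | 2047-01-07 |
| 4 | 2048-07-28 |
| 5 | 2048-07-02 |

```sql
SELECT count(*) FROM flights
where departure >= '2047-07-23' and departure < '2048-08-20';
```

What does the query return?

Rows in [2047-07-23, 2048-08-20): 2047-07-23, 2048-03-16, 2048-07-28, 2048-07-02 → 4 rows.

4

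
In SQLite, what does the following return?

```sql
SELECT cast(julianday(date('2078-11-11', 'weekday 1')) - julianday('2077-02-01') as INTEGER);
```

`weekday 1` advances to the next Monday; 2078-11-11 is a Friday, so it moves forward to 2078-11-14.
27 days remain in February 2077 after the 1st (28 − 1).
Full months from March 2077 through October 2078 contribute their day counts.
Then 14 days into November 2078.
Total: 27 + 31 + 30 + 31 + 30 + 31 + 31 + 30 + 31 + 30 + 31 + 31 + 28 + 31 + 30 + 31 + 30 + 31 + 31 + 30 + 31 + 14 = 651.

651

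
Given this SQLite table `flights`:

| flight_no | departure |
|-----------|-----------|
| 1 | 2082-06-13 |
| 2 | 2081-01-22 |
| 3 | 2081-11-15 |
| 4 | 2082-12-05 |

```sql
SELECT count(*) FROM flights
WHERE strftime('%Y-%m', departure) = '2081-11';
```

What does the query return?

Rows with year-month 2081-11: 2081-11-15 → 1.

1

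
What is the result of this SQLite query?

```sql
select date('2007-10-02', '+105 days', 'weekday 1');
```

2008-01-21

Applying '+105 days' to 2007-10-02: counting 105 days forward gives 2008-01-15.
`weekday 1` advances to the next Monday; 2008-01-15 is a Tuesday, so it moves forward to 2008-01-21.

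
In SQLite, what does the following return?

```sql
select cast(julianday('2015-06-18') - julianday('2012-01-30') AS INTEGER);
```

1 day remains in January 2012 after the 30th (31 − 30).
Full months from February 2012 through May 2015 contribute their day counts.
Then 18 days into June 2015.
Total: 1 + 29 + 31 + 30 + 31 + 30 + 31 + 31 + 30 + 31 + 30 + 31 + 31 + 28 + 31 + 30 + 31 + 30 + 31 + 31 + 30 + 31 + 30 + 31 + 31 + 28 + 31 + 30 + 31 + 30 + 31 + 31 + 30 + 31 + 30 + 31 + 31 + 28 + 31 + 30 + 31 + 18 = 1235.

1235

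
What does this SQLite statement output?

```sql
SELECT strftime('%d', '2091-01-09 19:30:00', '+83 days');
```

02

First apply '+83 days': 2091-01-09 19:30:00 → 2091-04-02 19:30:00.
`%d` extracts the 2-digit day of month: 02.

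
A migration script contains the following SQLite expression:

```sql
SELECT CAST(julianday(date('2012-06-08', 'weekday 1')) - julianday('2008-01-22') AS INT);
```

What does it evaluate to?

`weekday 1` advances to the next Monday; 2012-06-08 is a Friday, so it moves forward to 2012-06-11.
9 days remain in January 2008 after the 22nd (31 − 22).
Full months from February 2008 through May 2012 contribute their day counts.
Then 11 days into June 2012.
Total: 9 + 29 + 31 + 30 + 31 + 30 + 31 + 31 + 30 + 31 + 30 + 31 + 31 + 28 + 31 + 30 + 31 + 30 + 31 + 31 + 30 + 31 + 30 + 31 + 31 + 28 + 31 + 30 + 31 + 30 + 31 + 31 + 30 + 31 + 30 + 31 + 31 + 28 + 31 + 30 + 31 + 30 + 31 + 31 + 30 + 31 + 30 + 31 + 31 + 29 + 31 + 30 + 31 + 11 = 1602.

1602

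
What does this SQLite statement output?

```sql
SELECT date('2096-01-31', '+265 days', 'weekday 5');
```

Applying '+265 days' to 2096-01-31: counting 265 days forward gives 2096-10-22.
`weekday 5` advances to the next Friday; 2096-10-22 is a Monday, so it moves forward to 2096-10-26.

2096-10-26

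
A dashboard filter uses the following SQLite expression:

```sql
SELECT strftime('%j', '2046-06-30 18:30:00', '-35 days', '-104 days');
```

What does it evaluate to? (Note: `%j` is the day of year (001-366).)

First apply '-35 days', '-104 days': 2046-06-30 18:30:00 → 2046-02-11 18:30:00.
Day-of-year for 2046-02-11: days since 2046-01-01 inclusive = 42, zero-padded to 042.

042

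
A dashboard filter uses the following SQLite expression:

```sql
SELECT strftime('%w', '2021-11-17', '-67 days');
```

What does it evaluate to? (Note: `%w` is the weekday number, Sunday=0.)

6

First apply '-67 days': 2021-11-17 → 2021-09-11.
2021-09-11 is a Saturday; with Sunday=0 that is 6.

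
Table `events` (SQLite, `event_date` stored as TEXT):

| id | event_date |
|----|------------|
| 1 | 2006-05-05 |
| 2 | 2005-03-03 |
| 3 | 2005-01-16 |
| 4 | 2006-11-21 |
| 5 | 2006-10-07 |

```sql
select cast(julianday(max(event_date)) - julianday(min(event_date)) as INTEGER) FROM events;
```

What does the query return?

674

MIN = 2005-01-16, MAX = 2006-11-21.
15 days remain in January 2005 after the 16th (31 − 16).
Full months from February 2005 through October 2006 contribute their day counts.
Then 21 days into November 2006.
Total: 15 + 28 + 31 + 30 + 31 + 30 + 31 + 31 + 30 + 31 + 30 + 31 + 31 + 28 + 31 + 30 + 31 + 30 + 31 + 31 + 30 + 31 + 21 = 674.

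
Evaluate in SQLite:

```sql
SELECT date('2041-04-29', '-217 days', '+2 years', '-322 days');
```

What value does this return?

2041-11-06

Applying '-217 days' to 2041-04-29: counting 217 days back gives 2040-09-24.
Adding +2 years to 2040-09-24 gives 2042-09-24.
Applying '-322 days' to 2042-09-24: counting 322 days back gives 2041-11-06.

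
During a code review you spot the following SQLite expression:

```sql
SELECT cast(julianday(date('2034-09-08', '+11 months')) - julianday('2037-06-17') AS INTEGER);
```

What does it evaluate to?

-679

Adding +11 months to 2034-09-08 gives 2035-08-08.
23 days remain in August 2035 after the 8th (31 − 8).
Full months from September 2035 through May 2037 contribute their day counts.
Then 17 days into June 2037.
Total: 23 + 30 + 31 + 30 + 31 + 31 + 29 + 31 + 30 + 31 + 30 + 31 + 31 + 30 + 31 + 30 + 31 + 31 + 28 + 31 + 30 + 31 + 17 = 679.
The subtraction is earlier − later, so the result is −679 → -679.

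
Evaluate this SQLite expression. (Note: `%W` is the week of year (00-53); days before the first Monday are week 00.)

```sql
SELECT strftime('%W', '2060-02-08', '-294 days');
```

15

First apply '-294 days': 2060-02-08 → 2059-04-20.
2059-04-20 is a Sunday. SQLite's %W counts Mondays since the year started; the result is 15.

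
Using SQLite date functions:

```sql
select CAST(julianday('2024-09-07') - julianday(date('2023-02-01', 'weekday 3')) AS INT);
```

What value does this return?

`weekday 3` advances to the next Wednesday; 2023-02-01 is already a Wednesday, so it stays at 2023-02-01.
27 days remain in February 2023 after the 1st (28 − 1).
Full months from March 2023 through August 2024 contribute their day counts.
Then 7 days into September 2024.
Total: 27 + 31 + 30 + 31 + 30 + 31 + 31 + 30 + 31 + 30 + 31 + 31 + 29 + 31 + 30 + 31 + 30 + 31 + 31 + 7 = 584.

584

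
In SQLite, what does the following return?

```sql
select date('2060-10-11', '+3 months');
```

Adding +3 months to 2060-10-11 gives 2061-01-11.

2061-01-11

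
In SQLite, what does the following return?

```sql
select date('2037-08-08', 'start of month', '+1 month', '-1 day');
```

2037-08-31

`start of month` rewinds 2037-08-08 to 2037-08-01.
Adding +1 month to 2037-08-01 gives 2037-09-01.
Going back 1 day from 2037-09-01 reaches 2037-08-31 (last day of August, 31 days).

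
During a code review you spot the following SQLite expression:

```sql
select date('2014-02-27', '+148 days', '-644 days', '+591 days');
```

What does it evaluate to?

Applying '+148 days' to 2014-02-27: counting 148 days forward gives 2014-07-25.
Applying '-644 days' to 2014-07-25: counting 644 days back gives 2012-10-19.
Applying '+591 days' to 2012-10-19: counting 591 days forward gives 2014-06-02.

2014-06-02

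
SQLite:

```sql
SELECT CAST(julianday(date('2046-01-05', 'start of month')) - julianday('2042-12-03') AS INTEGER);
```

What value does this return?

1125

`start of month` rewinds 2046-01-05 to 2046-01-01.
28 days remain in December 2042 after the 3rd (31 − 3).
Full months from January 2043 through December 2045 contribute their day counts.
Then 1 day into January 2046.
Total: 28 + 31 + 28 + 31 + 30 + 31 + 30 + 31 + 31 + 30 + 31 + 30 + 31 + 31 + 29 + 31 + 30 + 31 + 30 + 31 + 31 + 30 + 31 + 30 + 31 + 31 + 28 + 31 + 30 + 31 + 30 + 31 + 31 + 30 + 31 + 30 + 31 + 1 = 1125.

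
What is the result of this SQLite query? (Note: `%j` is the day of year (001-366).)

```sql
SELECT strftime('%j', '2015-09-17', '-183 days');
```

First apply '-183 days': 2015-09-17 → 2015-03-18.
Day-of-year for 2015-03-18: days since 2015-01-01 inclusive = 77, zero-padded to 077.

077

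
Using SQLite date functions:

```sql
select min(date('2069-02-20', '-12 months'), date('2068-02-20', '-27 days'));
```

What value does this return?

2068-01-24

date('2069-02-20', '-12 months') → 2068-02-20.
date('2068-02-20', '-27 days') → 2068-01-24.
Earlier of the two is 2068-01-24.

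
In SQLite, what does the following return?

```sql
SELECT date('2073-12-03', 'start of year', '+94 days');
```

`start of year` rewinds 2073-12-03 to 2073-01-01.
Applying '+94 days' to 2073-01-01: counting 94 days forward gives 2073-04-05.

2073-04-05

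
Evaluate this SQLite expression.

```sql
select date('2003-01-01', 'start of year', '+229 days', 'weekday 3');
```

2003-08-20

`start of year` rewinds 2003-01-01 to 2003-01-01.
Applying '+229 days' to 2003-01-01: counting 229 days forward gives 2003-08-18.
`weekday 3` advances to the next Wednesday; 2003-08-18 is a Monday, so it moves forward to 2003-08-20.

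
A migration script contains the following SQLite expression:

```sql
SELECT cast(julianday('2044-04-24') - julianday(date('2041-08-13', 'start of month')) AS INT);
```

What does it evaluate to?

`start of month` rewinds 2041-08-13 to 2041-08-01.
30 days remain in August 2041 after the 1st (31 − 1).
Full months from September 2041 through March 2044 contribute their day counts.
Then 24 days into April 2044.
Total: 30 + 30 + 31 + 30 + 31 + 31 + 28 + 31 + 30 + 31 + 30 + 31 + 31 + 30 + 31 + 30 + 31 + 31 + 28 + 31 + 30 + 31 + 30 + 31 + 31 + 30 + 31 + 30 + 31 + 31 + 29 + 31 + 24 = 997.

997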